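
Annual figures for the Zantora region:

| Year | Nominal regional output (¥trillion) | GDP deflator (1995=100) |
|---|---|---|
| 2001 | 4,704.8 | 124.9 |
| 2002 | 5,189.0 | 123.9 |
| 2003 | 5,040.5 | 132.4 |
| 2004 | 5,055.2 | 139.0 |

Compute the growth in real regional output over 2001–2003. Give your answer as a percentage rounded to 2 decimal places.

1.07%

Real regional output 2001 = 4704.8/1.249 = 3766.85.
Real regional output 2003 = 5040.5/1.324 = 3807.02.
Change = 3807.02/3766.85 − 1 = 0.0107.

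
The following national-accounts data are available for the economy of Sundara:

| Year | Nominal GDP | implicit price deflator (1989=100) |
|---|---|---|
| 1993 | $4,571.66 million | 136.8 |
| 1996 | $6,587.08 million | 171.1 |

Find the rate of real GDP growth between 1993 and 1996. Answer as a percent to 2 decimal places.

15.20%

Deflate each year: 1993 → 4571.66/1.368 = 3341.86; 1996 → 6587.08/1.711 = 3849.84.
So real GDP changed by 3849.84/3341.86 − 1 = 0.1520, i.e. 15.20%.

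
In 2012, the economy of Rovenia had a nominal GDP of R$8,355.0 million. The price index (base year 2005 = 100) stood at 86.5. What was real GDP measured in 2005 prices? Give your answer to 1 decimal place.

R$9,659.0 million

Real GDP = Nominal / (price index/100) = 8355.0 / 0.865 = 9658.96.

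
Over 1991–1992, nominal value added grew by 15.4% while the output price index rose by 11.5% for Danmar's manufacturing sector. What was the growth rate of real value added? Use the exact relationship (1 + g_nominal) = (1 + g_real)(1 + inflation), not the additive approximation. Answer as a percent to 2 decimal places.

3.50%

(1 + g_nom) = (1 + g_real)(1 + π), so g_real = 1.1540 / 1.1150 − 1 = 0.03498.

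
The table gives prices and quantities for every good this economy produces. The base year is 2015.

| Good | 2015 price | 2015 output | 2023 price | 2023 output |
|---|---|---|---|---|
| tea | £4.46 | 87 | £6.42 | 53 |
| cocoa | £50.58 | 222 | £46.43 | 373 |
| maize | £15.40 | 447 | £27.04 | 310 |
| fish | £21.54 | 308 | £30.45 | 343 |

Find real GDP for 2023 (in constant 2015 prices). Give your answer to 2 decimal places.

£31264.94

Real GDP 2023 = Σ (p_2015 × q_2023) = 4.46·53 + 50.58·373 + 15.40·310 + 21.54·343 = 31264.94.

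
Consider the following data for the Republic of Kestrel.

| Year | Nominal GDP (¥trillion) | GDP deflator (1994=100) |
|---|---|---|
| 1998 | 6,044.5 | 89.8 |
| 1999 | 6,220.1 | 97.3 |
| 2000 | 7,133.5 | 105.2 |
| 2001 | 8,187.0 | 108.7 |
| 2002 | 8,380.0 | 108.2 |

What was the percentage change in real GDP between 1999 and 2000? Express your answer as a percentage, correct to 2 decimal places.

6.07%

Real GDP 1999 = 6220.1/0.973 = 6392.70.
Real GDP 2000 = 7133.5/1.052 = 6780.89.
Change = 6780.89/6392.70 − 1 = 0.0607.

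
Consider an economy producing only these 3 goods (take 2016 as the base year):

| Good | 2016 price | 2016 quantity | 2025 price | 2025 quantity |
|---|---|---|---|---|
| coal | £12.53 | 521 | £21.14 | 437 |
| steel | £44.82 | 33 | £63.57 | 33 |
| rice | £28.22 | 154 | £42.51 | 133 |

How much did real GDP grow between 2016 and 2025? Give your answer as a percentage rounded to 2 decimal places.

Real GDP 2016 = Nominal GDP 2016 = 12.53·521 + 44.82·33 + 28.22·154 = 12353.07.
Real GDP 2025 (at 2016 prices) = 12.53·437 + 44.82·33 + 28.22·133 = 10707.93.
Real growth = 10707.93/12353.07 − 1 = -0.1332.

-13.32%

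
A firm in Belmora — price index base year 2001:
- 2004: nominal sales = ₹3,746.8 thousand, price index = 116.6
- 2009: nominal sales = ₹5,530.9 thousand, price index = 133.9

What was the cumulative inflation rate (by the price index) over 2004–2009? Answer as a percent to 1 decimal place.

Price-level change = 133.9 / 116.6 − 1 = 0.1484.

14.8%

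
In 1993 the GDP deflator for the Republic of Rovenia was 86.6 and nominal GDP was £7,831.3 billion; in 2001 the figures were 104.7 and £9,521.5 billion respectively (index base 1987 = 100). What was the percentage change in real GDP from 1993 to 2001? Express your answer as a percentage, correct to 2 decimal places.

0.56%

Deflate each year: 1993 → 7831.3/0.866 = 9043.07; 2001 → 9521.5/1.047 = 9094.08.
So real GDP changed by 9094.08/9043.07 − 1 = 0.0056, i.e. 0.56%.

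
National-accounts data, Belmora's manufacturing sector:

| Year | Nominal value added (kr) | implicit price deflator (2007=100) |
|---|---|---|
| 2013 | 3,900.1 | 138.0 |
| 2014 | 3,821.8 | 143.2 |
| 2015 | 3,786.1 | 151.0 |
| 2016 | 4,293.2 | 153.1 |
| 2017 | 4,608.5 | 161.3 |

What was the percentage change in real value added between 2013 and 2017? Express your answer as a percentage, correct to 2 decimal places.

1.09%

Real value added 2013 = 3900.1/1.380 = 2826.16.
Real value added 2017 = 4608.5/1.613 = 2857.10.
Change = 2857.10/2826.16 − 1 = 0.0109.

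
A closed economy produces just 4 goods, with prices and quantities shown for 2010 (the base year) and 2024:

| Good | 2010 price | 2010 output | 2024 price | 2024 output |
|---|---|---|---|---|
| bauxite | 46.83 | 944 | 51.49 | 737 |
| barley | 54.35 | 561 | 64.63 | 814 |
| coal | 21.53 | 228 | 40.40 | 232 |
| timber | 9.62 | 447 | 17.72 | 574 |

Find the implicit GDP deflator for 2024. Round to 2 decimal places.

Nominal GDP 2024 = 51.49·737 + 64.63·814 + 40.40·232 + 17.72·574 = 110101.03.
Real GDP 2024 (at 2010 prices) = 46.83·737 + 54.35·814 + 21.53·232 + 9.62·574 = 89271.45.
Deflator = Nominal/Real × 100 = 110101.03/89271.45 × 100 = 123.333.

123.33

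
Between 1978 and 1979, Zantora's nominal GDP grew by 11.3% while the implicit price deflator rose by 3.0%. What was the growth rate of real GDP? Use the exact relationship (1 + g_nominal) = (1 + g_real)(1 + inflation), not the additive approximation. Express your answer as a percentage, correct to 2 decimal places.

8.06%

(1 + g_nom) = (1 + g_real)(1 + π), so g_real = 1.1130 / 1.0300 − 1 = 0.08058.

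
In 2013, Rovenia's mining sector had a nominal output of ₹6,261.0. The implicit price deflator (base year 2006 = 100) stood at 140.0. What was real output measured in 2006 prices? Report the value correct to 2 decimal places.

Real output = Nominal / (implicit price deflator/100) = 6261.0 / 1.400 = 4472.14.

₹4,472.14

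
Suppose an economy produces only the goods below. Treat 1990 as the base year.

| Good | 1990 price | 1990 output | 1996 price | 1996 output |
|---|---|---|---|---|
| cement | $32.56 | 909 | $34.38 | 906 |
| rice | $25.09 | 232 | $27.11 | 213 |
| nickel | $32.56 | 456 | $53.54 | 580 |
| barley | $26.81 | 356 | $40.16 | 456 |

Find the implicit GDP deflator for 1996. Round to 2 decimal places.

Nominal GDP 1996 = 34.38·906 + 27.11·213 + 53.54·580 + 40.16·456 = 86288.87.
Real GDP 1996 (at 1990 prices) = 32.56·906 + 25.09·213 + 32.56·580 + 26.81·456 = 65953.69.
Deflator = Nominal/Real × 100 = 86288.87/65953.69 × 100 = 130.833.

130.83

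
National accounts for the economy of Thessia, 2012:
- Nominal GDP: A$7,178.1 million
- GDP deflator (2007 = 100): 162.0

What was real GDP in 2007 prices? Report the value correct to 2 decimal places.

A$4,430.93 million

Real GDP = Nominal / (GDP deflator/100) = 7178.1 / 1.620 = 4430.93.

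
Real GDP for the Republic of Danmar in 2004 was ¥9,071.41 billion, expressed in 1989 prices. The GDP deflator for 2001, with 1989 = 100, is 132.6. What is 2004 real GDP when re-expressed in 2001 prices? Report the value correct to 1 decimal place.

Real GDP in 2001 prices = Real GDP in 1989 prices × (P_2001/P_1989) = 9071.41 × 1.326 = 12028.69.

¥12,028.7 billion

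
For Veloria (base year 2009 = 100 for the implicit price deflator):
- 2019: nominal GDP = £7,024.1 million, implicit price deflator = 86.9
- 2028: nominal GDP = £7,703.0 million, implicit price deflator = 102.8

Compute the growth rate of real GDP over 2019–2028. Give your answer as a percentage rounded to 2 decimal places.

-7.30%

Real GDP 2019 = 7024.1 / 0.869 = 8082.97.
Real GDP 2028 = 7703.0 / 1.028 = 7493.19.
Real growth = 7493.19 / 8082.97 − 1 = -0.0730.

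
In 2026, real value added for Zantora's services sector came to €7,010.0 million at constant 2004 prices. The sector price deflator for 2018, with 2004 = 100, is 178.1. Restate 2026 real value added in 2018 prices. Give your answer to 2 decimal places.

€12,484.81 million

Real value added in 2018 prices = Real value added in 2004 prices × (P_2018/P_2004) = 7010.0 × 1.781 = 12484.81.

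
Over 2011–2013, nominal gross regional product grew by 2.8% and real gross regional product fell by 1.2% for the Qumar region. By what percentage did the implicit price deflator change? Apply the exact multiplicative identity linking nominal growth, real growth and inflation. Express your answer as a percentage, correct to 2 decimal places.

(1 + g_nom) = (1 + g_real)(1 + π), so π = 1.0280 / 0.9880 − 1 = 0.04049.

4.05%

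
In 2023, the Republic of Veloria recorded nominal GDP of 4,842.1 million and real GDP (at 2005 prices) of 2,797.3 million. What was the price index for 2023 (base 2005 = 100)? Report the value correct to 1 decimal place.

173.1

price index = (Nominal / Real) × 100 = 4842.1 / 2797.3 × 100 = 173.10.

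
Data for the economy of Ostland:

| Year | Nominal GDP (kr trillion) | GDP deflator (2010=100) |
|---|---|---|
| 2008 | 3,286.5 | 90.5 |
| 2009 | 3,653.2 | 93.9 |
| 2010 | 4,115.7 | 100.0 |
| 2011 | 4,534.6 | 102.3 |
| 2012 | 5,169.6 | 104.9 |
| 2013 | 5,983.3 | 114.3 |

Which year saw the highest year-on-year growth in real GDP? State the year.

2009: real = 3653.2/0.939 = 3890.52; growth vs 2008 (3631.49) = 7.13%.
2010: real = 4115.7/1.000 = 4115.70; growth vs 2009 (3890.52) = 5.79%.
2011: real = 4534.6/1.023 = 4432.65; growth vs 2010 (4115.70) = 7.70%.
2012: real = 5169.6/1.049 = 4928.12; growth vs 2011 (4432.65) = 11.18%.
2013: real = 5983.3/1.143 = 5234.73; growth vs 2012 (4928.12) = 6.22%.

2012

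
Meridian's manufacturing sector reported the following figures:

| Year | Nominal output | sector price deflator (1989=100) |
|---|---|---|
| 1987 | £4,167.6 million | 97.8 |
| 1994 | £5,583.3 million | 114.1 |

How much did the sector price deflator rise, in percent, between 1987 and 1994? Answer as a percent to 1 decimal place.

Price-level change = 114.1 / 97.8 − 1 = 0.1667.

16.7%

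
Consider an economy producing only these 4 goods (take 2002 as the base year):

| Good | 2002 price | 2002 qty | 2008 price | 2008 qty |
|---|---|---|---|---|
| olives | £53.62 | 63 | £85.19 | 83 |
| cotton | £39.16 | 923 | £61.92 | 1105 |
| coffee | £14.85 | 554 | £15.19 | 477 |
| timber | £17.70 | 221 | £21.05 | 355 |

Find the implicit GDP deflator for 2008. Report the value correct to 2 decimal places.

147.67

Nominal GDP 2008 = 85.19·83 + 61.92·1105 + 15.19·477 + 21.05·355 = 90210.75.
Real GDP 2008 (at 2002 prices) = 53.62·83 + 39.16·1105 + 14.85·477 + 17.70·355 = 61089.21.
Deflator = Nominal/Real × 100 = 90210.75/61089.21 × 100 = 147.671.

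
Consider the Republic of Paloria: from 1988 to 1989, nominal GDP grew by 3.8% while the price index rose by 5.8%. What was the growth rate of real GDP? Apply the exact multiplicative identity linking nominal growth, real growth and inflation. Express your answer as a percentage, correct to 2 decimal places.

-1.89%

(1 + g_nom) = (1 + g_real)(1 + π), so g_real = 1.0380 / 1.0580 − 1 = -0.01890.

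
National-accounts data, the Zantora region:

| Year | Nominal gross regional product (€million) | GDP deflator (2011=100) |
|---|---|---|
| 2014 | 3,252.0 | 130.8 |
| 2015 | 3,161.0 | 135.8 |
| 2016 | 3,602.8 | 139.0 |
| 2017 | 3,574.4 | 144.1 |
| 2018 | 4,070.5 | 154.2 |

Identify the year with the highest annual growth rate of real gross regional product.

2016

2015: real = 3161.0/1.358 = 2327.69; growth vs 2014 (2486.24) = -6.38%.
2016: real = 3602.8/1.390 = 2591.94; growth vs 2015 (2327.69) = 11.35%.
2017: real = 3574.4/1.441 = 2480.50; growth vs 2016 (2591.94) = -4.30%.
2018: real = 4070.5/1.542 = 2639.75; growth vs 2017 (2480.50) = 6.42%.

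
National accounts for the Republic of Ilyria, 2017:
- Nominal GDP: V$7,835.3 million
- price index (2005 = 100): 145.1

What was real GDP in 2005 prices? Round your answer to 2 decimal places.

Real GDP = Nominal / (price index/100) = 7835.3 / 1.451 = 5399.93.

V$5,399.93 million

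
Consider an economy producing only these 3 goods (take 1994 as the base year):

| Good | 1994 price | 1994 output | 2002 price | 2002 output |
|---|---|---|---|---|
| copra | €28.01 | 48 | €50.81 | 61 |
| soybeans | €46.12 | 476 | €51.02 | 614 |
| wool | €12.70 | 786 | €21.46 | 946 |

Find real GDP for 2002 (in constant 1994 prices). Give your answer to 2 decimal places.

Real GDP 2002 = Σ (p_1994 × q_2002) = 28.01·61 + 46.12·614 + 12.70·946 = 42040.49.

€42040.49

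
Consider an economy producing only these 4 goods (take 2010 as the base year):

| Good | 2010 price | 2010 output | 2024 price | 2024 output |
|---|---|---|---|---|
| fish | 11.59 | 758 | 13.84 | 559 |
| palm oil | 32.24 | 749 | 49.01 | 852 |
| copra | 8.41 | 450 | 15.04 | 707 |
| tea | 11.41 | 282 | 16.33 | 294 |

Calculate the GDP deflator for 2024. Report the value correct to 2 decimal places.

Nominal GDP 2024 = 13.84·559 + 49.01·852 + 15.04·707 + 16.33·294 = 64927.38.
Real GDP 2024 (at 2010 prices) = 11.59·559 + 32.24·852 + 8.41·707 + 11.41·294 = 43247.70.
Deflator = Nominal/Real × 100 = 64927.38/43247.70 × 100 = 150.129.

150.13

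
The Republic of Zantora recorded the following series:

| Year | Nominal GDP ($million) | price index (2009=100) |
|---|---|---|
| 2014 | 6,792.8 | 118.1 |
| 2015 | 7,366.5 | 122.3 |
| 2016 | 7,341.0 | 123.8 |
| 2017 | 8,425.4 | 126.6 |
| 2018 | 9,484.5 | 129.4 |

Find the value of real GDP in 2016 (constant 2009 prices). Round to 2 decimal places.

$5,929.73 million

Real GDP 2016 = 7341.0 / 1.238 = 5929.73.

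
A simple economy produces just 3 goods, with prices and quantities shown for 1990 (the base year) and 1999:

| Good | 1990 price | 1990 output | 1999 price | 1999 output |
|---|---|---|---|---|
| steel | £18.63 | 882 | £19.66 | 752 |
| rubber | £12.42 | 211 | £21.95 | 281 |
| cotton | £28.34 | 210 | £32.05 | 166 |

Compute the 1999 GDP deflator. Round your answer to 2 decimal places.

Nominal GDP 1999 = 19.66·752 + 21.95·281 + 32.05·166 = 26272.57.
Real GDP 1999 (at 1990 prices) = 18.63·752 + 12.42·281 + 28.34·166 = 22204.22.
Deflator = Nominal/Real × 100 = 26272.57/22204.22 × 100 = 118.322.

118.32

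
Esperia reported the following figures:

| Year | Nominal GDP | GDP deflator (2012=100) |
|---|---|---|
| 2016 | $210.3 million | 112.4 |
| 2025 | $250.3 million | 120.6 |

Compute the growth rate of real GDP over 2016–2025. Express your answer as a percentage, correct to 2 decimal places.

10.93%

Real GDP 2016 = 210.3 / 1.124 = 187.10.
Real GDP 2025 = 250.3 / 1.206 = 207.55.
Real growth = 207.55 / 187.10 − 1 = 0.1093.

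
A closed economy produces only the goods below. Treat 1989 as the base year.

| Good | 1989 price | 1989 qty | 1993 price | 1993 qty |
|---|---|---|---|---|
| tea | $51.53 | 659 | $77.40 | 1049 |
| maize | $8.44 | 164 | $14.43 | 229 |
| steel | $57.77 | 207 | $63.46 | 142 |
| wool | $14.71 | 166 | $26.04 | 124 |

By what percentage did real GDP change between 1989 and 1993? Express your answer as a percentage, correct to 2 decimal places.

Real GDP 1989 = Nominal GDP 1989 = 51.53·659 + 8.44·164 + 57.77·207 + 14.71·166 = 49742.68.
Real GDP 1993 (at 1989 prices) = 51.53·1049 + 8.44·229 + 57.77·142 + 14.71·124 = 66015.11.
Real growth = 66015.11/49742.68 − 1 = 0.3271.

32.71%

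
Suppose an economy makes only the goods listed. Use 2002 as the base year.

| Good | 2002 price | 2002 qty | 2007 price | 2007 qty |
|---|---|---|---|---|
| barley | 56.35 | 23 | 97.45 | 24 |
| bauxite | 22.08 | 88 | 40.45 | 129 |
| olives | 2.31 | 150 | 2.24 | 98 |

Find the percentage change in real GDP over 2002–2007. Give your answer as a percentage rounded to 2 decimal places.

Real GDP 2002 = Nominal GDP 2002 = 56.35·23 + 22.08·88 + 2.31·150 = 3585.59.
Real GDP 2007 (at 2002 prices) = 56.35·24 + 22.08·129 + 2.31·98 = 4427.10.
Real growth = 4427.10/3585.59 − 1 = 0.2347.

23.47%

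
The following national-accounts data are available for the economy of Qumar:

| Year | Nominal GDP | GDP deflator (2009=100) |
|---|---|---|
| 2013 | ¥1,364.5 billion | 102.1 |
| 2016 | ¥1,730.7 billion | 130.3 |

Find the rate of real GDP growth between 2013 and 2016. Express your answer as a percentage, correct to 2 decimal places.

Deflate each year: 2013 → 1364.5/1.021 = 1336.43; 2016 → 1730.7/1.303 = 1328.24.
So real GDP changed by 1328.24/1336.43 − 1 = -0.0061, i.e. -0.61%.

-0.61%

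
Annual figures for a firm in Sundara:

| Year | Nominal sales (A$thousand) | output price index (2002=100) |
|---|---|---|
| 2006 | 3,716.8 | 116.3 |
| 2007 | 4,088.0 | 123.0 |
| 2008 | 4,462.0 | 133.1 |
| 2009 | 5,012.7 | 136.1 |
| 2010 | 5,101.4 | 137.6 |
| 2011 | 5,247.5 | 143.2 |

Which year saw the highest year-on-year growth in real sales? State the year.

2007: real = 4088.0/1.230 = 3323.58; growth vs 2006 (3195.87) = 4.00%.
2008: real = 4462.0/1.331 = 3352.37; growth vs 2007 (3323.58) = 0.87%.
2009: real = 5012.7/1.361 = 3683.10; growth vs 2008 (3352.37) = 9.87%.
2010: real = 5101.4/1.376 = 3707.41; growth vs 2009 (3683.10) = 0.66%.
2011: real = 5247.5/1.432 = 3664.46; growth vs 2010 (3707.41) = -1.16%.

2009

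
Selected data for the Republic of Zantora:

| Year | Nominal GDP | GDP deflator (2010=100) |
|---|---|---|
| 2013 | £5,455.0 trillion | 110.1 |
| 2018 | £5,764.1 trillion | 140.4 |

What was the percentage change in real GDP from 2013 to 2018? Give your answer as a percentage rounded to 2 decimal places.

-17.14%

Deflate each year: 2013 → 5455.0/1.101 = 4954.59; 2018 → 5764.1/1.404 = 4105.48.
So real GDP changed by 4105.48/4954.59 − 1 = -0.1714, i.e. -17.14%.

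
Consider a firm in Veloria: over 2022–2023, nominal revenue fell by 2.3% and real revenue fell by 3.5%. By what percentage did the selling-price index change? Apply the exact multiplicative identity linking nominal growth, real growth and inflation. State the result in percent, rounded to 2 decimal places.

(1 + g_nom) = (1 + g_real)(1 + π), so π = 0.9770 / 0.9650 − 1 = 0.01244.

1.24%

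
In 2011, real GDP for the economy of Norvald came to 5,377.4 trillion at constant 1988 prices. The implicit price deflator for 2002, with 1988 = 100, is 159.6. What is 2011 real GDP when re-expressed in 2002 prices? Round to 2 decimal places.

Real GDP in 2002 prices = Real GDP in 1988 prices × (P_2002/P_1988) = 5377.4 × 1.596 = 8582.33.

8,582.33 trillion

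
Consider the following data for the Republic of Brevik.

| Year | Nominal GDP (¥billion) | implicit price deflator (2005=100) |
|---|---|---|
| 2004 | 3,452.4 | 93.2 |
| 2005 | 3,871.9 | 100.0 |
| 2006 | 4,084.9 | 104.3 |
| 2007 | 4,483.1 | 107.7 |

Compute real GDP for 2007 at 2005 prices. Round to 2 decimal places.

Real GDP 2007 = 4483.1 / 1.077 = 4162.58.

¥4,162.58 billion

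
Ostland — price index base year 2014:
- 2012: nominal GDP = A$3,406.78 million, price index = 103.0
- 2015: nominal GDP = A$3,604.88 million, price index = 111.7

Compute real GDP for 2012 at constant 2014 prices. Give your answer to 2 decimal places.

Real GDP = Nominal / (price index/100) = 3406.78 / 1.030 = 3307.55.

A$3,307.55 million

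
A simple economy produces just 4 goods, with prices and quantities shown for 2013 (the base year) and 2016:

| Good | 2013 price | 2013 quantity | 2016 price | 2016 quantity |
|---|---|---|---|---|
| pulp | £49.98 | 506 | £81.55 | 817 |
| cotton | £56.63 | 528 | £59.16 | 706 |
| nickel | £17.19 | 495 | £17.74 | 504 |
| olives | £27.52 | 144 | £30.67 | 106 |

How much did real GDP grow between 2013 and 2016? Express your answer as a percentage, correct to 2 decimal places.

36.55%

Real GDP 2013 = Nominal GDP 2013 = 49.98·506 + 56.63·528 + 17.19·495 + 27.52·144 = 67662.45.
Real GDP 2016 (at 2013 prices) = 49.98·817 + 56.63·706 + 17.19·504 + 27.52·106 = 92395.32.
Real growth = 92395.32/67662.45 − 1 = 0.3655.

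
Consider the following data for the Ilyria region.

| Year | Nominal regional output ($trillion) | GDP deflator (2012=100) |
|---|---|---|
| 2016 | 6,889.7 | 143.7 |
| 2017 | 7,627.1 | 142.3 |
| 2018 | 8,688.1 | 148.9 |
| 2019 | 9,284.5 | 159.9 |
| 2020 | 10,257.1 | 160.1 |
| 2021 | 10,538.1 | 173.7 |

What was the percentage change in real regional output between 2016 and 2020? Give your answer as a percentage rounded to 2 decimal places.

Real regional output 2016 = 6889.7/1.437 = 4794.50.
Real regional output 2020 = 10257.1/1.601 = 6406.68.
Change = 6406.68/4794.50 − 1 = 0.3363.

33.63%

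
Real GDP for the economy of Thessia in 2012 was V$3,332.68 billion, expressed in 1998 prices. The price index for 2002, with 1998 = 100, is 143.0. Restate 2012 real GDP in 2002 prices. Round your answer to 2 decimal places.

Real GDP in 2002 prices = Real GDP in 1998 prices × (P_2002/P_1998) = 3332.68 × 1.430 = 4765.73.

V$4,765.73 billion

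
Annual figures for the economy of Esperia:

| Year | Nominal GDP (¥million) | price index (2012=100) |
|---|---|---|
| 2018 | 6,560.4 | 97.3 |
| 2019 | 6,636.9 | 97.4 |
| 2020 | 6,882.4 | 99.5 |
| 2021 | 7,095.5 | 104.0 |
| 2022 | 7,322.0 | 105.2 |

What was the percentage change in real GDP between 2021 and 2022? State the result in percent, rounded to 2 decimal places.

2.02%

Real GDP 2021 = 7095.5/1.040 = 6822.60.
Real GDP 2022 = 7322.0/1.052 = 6960.08.
Change = 6960.08/6822.60 − 1 = 0.0202.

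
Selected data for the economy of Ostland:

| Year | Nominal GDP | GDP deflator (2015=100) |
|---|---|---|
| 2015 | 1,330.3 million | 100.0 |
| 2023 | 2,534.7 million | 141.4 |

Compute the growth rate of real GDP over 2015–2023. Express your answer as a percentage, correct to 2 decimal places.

34.75%

Deflate each year: 2015 → 1330.3/1.000 = 1330.30; 2023 → 2534.7/1.414 = 1792.57.
So real GDP changed by 1792.57/1330.30 − 1 = 0.3475, i.e. 34.75%.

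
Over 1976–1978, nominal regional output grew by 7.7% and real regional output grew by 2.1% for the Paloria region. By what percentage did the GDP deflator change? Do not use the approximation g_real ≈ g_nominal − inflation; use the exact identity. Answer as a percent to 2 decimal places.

(1 + g_nom) = (1 + g_real)(1 + π), so π = 1.0770 / 1.0210 − 1 = 0.05485.

5.48%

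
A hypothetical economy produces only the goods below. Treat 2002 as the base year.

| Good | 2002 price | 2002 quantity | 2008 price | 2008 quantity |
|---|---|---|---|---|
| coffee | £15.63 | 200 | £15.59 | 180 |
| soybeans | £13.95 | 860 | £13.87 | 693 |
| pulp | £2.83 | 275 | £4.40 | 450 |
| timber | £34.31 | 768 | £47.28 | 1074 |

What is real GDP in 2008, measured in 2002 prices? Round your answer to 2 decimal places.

£50603.19

Real GDP 2008 = Σ (p_2002 × q_2008) = 15.63·180 + 13.95·693 + 2.83·450 + 34.31·1074 = 50603.19.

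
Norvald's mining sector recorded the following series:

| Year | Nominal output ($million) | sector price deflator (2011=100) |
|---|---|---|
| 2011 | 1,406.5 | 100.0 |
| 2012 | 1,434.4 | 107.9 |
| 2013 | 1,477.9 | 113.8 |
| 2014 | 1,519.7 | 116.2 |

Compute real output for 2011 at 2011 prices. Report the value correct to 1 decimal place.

$1,406.5 million

Real output 2011 = 1406.5 / 1.000 = 1406.50.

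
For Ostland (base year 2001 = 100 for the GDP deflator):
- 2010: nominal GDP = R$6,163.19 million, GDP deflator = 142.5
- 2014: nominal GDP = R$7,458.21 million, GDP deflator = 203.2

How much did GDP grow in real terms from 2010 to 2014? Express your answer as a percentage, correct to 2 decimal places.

Real GDP 2010 = 6163.19 / 1.425 = 4325.05.
Real GDP 2014 = 7458.21 / 2.032 = 3670.38.
Real growth = 3670.38 / 4325.05 − 1 = -0.1514.

-15.14%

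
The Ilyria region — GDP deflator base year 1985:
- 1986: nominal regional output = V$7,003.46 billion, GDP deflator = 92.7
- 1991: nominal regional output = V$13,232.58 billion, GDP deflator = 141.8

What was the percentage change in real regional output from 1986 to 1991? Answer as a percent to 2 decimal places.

Deflate each year: 1986 → 7003.46/0.927 = 7554.97; 1991 → 13232.58/1.418 = 9331.86.
So real regional output changed by 9331.86/7554.97 − 1 = 0.2352, i.e. 23.52%.

23.52%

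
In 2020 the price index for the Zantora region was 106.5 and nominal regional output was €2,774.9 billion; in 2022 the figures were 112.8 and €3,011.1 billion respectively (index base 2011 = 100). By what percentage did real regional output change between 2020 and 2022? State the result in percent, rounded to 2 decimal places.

2.45%

Real regional output 2020 = 2774.9 / 1.065 = 2605.54.
Real regional output 2022 = 3011.1 / 1.128 = 2669.41.
Real growth = 2669.41 / 2605.54 − 1 = 0.0245.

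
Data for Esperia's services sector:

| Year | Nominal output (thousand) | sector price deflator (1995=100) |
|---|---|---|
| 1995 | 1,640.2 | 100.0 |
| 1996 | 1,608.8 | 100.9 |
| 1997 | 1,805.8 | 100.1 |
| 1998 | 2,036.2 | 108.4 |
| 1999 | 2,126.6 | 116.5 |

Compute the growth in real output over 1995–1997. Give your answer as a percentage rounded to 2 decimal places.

9.99%

Real output 1995 = 1640.2/1.000 = 1640.20.
Real output 1997 = 1805.8/1.001 = 1804.00.
Change = 1804.00/1640.20 − 1 = 0.0999.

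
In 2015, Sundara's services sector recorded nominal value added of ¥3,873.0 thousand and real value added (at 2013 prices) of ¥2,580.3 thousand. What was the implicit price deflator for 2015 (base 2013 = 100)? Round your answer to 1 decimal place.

150.1

implicit price deflator = (Nominal / Real) × 100 = 3873.0 / 2580.3 × 100 = 150.10.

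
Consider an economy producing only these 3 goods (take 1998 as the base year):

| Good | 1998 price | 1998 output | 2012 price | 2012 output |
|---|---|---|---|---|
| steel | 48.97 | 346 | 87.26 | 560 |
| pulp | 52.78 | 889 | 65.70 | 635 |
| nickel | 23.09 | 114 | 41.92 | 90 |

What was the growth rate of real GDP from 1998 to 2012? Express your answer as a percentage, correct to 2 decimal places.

-5.23%

Real GDP 1998 = Nominal GDP 1998 = 48.97·346 + 52.78·889 + 23.09·114 = 66497.30.
Real GDP 2012 (at 1998 prices) = 48.97·560 + 52.78·635 + 23.09·90 = 63016.60.
Real growth = 63016.60/66497.30 − 1 = -0.0523.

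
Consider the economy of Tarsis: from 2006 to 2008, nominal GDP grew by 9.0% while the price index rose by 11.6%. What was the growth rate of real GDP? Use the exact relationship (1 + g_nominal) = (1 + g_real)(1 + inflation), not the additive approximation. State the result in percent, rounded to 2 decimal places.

(1 + g_nom) = (1 + g_real)(1 + π), so g_real = 1.0900 / 1.1160 − 1 = -0.02330.

-2.33%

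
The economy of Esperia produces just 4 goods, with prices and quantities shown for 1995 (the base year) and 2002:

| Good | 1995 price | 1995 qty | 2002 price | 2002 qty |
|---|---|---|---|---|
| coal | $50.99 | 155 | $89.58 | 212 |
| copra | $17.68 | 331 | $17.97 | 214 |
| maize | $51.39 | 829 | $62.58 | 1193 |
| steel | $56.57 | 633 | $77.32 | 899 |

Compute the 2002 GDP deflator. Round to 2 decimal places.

131.75

Nominal GDP 2002 = 89.58·212 + 17.97·214 + 62.58·1193 + 77.32·899 = 167005.16.
Real GDP 2002 (at 1995 prices) = 50.99·212 + 17.68·214 + 51.39·1193 + 56.57·899 = 126758.10.
Deflator = Nominal/Real × 100 = 167005.16/126758.10 × 100 = 131.751.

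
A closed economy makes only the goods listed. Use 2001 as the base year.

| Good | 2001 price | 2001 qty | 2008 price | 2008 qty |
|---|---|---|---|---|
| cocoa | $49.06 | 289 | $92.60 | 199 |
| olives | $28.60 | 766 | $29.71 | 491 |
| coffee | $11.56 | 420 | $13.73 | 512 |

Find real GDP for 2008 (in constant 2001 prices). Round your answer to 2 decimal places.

$29724.26

Real GDP 2008 = Σ (p_2001 × q_2008) = 49.06·199 + 28.60·491 + 11.56·512 = 29724.26.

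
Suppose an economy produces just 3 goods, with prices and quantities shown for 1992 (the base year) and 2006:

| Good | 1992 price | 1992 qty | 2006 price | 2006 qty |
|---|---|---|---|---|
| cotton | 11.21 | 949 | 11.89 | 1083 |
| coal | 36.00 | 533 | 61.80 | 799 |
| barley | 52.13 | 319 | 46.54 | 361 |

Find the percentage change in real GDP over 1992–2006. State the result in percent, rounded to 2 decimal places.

Real GDP 1992 = Nominal GDP 1992 = 11.21·949 + 36.00·533 + 52.13·319 = 46455.76.
Real GDP 2006 (at 1992 prices) = 11.21·1083 + 36.00·799 + 52.13·361 = 59723.36.
Real growth = 59723.36/46455.76 − 1 = 0.2856.

28.56%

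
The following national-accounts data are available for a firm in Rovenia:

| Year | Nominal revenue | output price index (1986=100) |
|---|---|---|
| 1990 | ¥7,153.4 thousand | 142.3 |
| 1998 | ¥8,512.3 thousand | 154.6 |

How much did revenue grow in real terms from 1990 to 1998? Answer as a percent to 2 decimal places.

9.53%

Deflate each year: 1990 → 7153.4/1.423 = 5026.99; 1998 → 8512.3/1.546 = 5506.02.
So real revenue changed by 5506.02/5026.99 − 1 = 0.0953, i.e. 9.53%.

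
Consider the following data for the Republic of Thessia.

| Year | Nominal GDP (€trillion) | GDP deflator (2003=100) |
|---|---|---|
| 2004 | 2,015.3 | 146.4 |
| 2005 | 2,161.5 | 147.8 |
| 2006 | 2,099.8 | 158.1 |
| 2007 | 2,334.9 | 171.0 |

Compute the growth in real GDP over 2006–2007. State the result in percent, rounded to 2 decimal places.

Real GDP 2006 = 2099.8/1.581 = 1328.15.
Real GDP 2007 = 2334.9/1.710 = 1365.44.
Change = 1365.44/1328.15 − 1 = 0.0281.

2.81%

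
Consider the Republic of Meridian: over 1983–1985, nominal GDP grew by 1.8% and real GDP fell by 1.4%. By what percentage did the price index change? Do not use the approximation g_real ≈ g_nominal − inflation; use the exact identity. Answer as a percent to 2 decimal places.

(1 + g_nom) = (1 + g_real)(1 + π), so π = 1.0180 / 0.9860 − 1 = 0.03245.

3.25%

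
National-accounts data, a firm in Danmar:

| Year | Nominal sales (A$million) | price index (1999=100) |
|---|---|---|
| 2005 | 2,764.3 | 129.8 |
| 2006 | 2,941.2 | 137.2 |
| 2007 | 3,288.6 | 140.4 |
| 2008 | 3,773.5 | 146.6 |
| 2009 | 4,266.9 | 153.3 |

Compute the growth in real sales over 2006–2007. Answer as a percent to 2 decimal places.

9.26%

Real sales 2006 = 2941.2/1.372 = 2143.73.
Real sales 2007 = 3288.6/1.404 = 2342.31.
Change = 2342.31/2143.73 − 1 = 0.0926.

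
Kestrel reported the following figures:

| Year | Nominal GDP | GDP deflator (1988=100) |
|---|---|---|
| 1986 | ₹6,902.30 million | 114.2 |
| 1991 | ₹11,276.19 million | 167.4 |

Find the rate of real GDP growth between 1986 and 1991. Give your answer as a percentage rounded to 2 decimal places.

Deflate each year: 1986 → 6902.30/1.142 = 6044.05; 1991 → 11276.19/1.674 = 6736.08.
So real GDP changed by 6736.08/6044.05 − 1 = 0.1145, i.e. 11.45%.

11.45%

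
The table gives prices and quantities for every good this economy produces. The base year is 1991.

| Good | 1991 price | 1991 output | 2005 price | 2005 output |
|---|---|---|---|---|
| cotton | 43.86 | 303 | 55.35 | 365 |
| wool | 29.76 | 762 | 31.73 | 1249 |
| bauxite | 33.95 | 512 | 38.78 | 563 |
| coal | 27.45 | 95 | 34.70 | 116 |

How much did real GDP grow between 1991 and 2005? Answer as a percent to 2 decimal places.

Real GDP 1991 = Nominal GDP 1991 = 43.86·303 + 29.76·762 + 33.95·512 + 27.45·95 = 55956.85.
Real GDP 2005 (at 1991 prices) = 43.86·365 + 29.76·1249 + 33.95·563 + 27.45·116 = 75477.19.
Real growth = 75477.19/55956.85 − 1 = 0.3488.

34.88%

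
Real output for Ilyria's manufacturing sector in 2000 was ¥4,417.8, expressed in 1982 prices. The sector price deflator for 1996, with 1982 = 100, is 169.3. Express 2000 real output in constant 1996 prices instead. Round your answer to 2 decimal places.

Real output in 1996 prices = Real output in 1982 prices × (P_1996/P_1982) = 4417.8 × 1.693 = 7479.34.

¥7,479.34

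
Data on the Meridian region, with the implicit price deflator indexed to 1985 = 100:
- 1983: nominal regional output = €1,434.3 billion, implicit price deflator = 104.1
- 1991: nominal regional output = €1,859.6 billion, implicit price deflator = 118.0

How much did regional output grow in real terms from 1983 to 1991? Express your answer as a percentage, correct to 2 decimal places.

14.38%

Deflate each year: 1983 → 1434.3/1.041 = 1377.81; 1991 → 1859.6/1.180 = 1575.93.
So real regional output changed by 1575.93/1377.81 − 1 = 0.1438, i.e. 14.38%.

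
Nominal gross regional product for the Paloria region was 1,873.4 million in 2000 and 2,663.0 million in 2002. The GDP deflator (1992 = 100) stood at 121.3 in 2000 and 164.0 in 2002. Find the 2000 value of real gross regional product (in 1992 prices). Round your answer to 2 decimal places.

1,544.44 million

Real gross regional product = Nominal / (GDP deflator/100) = 1873.4 / 1.213 = 1544.44.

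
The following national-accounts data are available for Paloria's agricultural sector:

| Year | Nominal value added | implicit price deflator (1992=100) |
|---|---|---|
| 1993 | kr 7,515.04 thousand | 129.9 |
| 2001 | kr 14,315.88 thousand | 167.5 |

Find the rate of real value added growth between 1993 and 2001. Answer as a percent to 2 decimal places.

Real value added 1993 = 7515.04 / 1.299 = 5785.25.
Real value added 2001 = 14315.88 / 1.675 = 8546.79.
Real growth = 8546.79 / 5785.25 − 1 = 0.4773.

47.73%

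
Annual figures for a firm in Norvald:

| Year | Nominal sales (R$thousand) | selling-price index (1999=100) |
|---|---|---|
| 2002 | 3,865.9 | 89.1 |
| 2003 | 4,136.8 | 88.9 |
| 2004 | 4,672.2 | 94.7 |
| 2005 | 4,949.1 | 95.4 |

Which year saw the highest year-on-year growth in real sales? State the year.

2003

2003: real = 4136.8/0.889 = 4653.32; growth vs 2002 (4338.83) = 7.25%.
2004: real = 4672.2/0.947 = 4933.69; growth vs 2003 (4653.32) = 6.03%.
2005: real = 4949.1/0.954 = 5187.74; growth vs 2004 (4933.69) = 5.15%.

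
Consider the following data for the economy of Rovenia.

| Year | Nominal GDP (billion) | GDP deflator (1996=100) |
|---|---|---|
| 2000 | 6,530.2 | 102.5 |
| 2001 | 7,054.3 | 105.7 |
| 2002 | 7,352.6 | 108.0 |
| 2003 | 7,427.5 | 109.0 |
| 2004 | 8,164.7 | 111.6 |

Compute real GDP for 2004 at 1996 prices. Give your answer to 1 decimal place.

Real GDP 2004 = 8164.7 / 1.116 = 7316.04.

7,316.0 billion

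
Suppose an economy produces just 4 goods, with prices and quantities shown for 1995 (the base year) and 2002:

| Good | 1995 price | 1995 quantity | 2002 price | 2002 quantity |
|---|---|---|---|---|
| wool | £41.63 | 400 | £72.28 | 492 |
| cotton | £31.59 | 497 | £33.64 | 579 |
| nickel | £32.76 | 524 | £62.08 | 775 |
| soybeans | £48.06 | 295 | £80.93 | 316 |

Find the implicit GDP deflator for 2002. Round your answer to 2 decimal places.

Nominal GDP 2002 = 72.28·492 + 33.64·579 + 62.08·775 + 80.93·316 = 128725.20.
Real GDP 2002 (at 1995 prices) = 41.63·492 + 31.59·579 + 32.76·775 + 48.06·316 = 79348.53.
Deflator = Nominal/Real × 100 = 128725.20/79348.53 × 100 = 162.228.

162.23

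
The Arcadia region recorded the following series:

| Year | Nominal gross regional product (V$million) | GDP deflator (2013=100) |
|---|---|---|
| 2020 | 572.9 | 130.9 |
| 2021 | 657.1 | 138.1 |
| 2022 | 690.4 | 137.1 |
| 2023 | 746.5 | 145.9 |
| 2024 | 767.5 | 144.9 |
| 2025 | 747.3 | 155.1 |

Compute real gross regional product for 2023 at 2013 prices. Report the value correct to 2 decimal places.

V$511.65 million

Real gross regional product 2023 = 746.5 / 1.459 = 511.65.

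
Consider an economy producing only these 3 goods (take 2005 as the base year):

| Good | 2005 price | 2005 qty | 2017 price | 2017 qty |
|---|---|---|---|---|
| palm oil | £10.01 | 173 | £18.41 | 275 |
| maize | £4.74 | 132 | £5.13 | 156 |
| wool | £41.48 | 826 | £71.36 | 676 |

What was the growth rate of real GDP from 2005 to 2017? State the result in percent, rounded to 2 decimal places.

-13.89%

Real GDP 2005 = Nominal GDP 2005 = 10.01·173 + 4.74·132 + 41.48·826 = 36619.89.
Real GDP 2017 (at 2005 prices) = 10.01·275 + 4.74·156 + 41.48·676 = 31532.67.
Real growth = 31532.67/36619.89 − 1 = -0.1389.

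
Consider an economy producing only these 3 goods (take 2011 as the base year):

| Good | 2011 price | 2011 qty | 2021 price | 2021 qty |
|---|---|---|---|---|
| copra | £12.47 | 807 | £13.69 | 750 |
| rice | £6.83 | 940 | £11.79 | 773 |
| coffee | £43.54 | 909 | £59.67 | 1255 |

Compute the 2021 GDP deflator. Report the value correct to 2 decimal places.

Nominal GDP 2021 = 13.69·750 + 11.79·773 + 59.67·1255 = 94267.02.
Real GDP 2021 (at 2011 prices) = 12.47·750 + 6.83·773 + 43.54·1255 = 69274.79.
Deflator = Nominal/Real × 100 = 94267.02/69274.79 × 100 = 136.077.

136.08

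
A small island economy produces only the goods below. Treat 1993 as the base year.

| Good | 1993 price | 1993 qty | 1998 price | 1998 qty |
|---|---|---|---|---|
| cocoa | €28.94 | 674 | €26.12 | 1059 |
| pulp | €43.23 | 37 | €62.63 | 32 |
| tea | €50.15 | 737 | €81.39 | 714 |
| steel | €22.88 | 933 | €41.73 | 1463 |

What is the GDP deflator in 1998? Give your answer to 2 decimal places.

146.90

Nominal GDP 1998 = 26.12·1059 + 62.63·32 + 81.39·714 + 41.73·1463 = 148828.69.
Real GDP 1998 (at 1993 prices) = 28.94·1059 + 43.23·32 + 50.15·714 + 22.88·1463 = 101311.36.
Deflator = Nominal/Real × 100 = 148828.69/101311.36 × 100 = 146.902.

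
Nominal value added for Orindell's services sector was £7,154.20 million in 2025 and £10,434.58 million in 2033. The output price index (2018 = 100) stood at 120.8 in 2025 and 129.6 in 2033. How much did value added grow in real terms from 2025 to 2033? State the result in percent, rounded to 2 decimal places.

35.95%

Real value added 2025 = 7154.20 / 1.208 = 5922.35.
Real value added 2033 = 10434.58 / 1.296 = 8051.37.
Real growth = 8051.37 / 5922.35 − 1 = 0.3595.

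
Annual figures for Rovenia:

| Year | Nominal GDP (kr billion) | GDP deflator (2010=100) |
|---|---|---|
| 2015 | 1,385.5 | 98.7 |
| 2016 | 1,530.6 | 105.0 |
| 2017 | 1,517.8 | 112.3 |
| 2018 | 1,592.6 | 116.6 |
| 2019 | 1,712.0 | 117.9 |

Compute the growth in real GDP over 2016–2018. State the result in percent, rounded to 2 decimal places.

-6.30%

Real GDP 2016 = 1530.6/1.050 = 1457.71.
Real GDP 2018 = 1592.6/1.166 = 1365.87.
Change = 1365.87/1457.71 − 1 = -0.0630.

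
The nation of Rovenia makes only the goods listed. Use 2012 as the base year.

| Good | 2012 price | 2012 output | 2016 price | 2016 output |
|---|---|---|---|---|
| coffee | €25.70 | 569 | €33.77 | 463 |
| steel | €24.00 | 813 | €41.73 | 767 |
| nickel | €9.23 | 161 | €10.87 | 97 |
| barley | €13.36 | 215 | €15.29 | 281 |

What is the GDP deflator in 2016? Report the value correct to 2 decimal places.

151.60

Nominal GDP 2016 = 33.77·463 + 41.73·767 + 10.87·97 + 15.29·281 = 52993.30.
Real GDP 2016 (at 2012 prices) = 25.70·463 + 24.00·767 + 9.23·97 + 13.36·281 = 34956.57.
Deflator = Nominal/Real × 100 = 52993.30/34956.57 × 100 = 151.598.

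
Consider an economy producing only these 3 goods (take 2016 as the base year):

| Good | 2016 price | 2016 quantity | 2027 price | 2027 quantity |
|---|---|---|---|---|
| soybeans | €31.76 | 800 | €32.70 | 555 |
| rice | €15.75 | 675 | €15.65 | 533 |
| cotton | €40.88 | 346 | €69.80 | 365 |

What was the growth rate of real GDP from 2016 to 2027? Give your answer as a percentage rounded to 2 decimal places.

Real GDP 2016 = Nominal GDP 2016 = 31.76·800 + 15.75·675 + 40.88·346 = 50183.73.
Real GDP 2027 (at 2016 prices) = 31.76·555 + 15.75·533 + 40.88·365 = 40942.75.
Real growth = 40942.75/50183.73 − 1 = -0.1841.

-18.41%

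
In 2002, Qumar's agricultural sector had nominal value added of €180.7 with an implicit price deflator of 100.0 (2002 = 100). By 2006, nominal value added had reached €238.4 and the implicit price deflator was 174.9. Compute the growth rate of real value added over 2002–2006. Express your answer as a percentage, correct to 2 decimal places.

Real value added 2002 = 180.7 / 1.000 = 180.70.
Real value added 2006 = 238.4 / 1.749 = 136.31.
Real growth = 136.31 / 180.70 − 1 = -0.2457.

-24.57%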